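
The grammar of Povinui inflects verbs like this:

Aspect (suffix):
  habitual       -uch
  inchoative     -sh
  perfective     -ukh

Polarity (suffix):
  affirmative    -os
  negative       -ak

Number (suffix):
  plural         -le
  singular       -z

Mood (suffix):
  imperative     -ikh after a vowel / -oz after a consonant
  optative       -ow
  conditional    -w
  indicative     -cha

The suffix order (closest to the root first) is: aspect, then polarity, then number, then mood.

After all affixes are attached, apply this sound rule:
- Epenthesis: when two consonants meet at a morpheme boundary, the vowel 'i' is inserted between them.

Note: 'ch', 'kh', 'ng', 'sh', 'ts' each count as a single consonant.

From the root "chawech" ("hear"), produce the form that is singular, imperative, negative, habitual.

chawechuchakizoz

Attach aspect habitual -uch → chawechuch.
Attach polarity negative -ak → chawechuchak.
Attach number singular -z → chawechuchakz.
Attach mood imperative -oz (after consonant 'z') → chawechuchakzoz.
Apply epenthesis: chawechuchakzoz → chawechuchakizoz.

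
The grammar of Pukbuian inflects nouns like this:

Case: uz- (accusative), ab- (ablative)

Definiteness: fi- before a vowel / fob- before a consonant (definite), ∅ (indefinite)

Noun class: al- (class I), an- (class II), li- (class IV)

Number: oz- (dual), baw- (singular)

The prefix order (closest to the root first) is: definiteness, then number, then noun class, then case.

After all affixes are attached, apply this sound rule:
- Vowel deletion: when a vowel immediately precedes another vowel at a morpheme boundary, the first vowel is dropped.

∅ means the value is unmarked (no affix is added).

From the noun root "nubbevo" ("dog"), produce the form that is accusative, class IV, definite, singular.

Attach definiteness definite fob- (before consonant 'n') → fobnubbevo.
Attach number singular baw- → bawfobnubbevo.
Attach noun class class IV li- → libawfobnubbevo.
Attach case accusative uz- → uzlibawfobnubbevo.
Vowel deletion: no change.

uzlibawfobnubbevo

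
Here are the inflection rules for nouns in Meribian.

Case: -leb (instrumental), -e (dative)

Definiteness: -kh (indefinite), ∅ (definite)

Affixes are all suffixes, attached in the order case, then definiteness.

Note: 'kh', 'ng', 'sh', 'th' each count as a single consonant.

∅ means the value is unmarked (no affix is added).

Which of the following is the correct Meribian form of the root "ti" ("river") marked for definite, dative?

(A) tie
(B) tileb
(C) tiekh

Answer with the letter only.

A

Attach case dative -e → tie.
definiteness = definite: zero marking, form stays tie.
So the correct form is tie, option (A).
(B) tileb is wrong: it uses instrumental instead of dative for case.
(C) tiekh is wrong: it uses indefinite instead of definite for definiteness.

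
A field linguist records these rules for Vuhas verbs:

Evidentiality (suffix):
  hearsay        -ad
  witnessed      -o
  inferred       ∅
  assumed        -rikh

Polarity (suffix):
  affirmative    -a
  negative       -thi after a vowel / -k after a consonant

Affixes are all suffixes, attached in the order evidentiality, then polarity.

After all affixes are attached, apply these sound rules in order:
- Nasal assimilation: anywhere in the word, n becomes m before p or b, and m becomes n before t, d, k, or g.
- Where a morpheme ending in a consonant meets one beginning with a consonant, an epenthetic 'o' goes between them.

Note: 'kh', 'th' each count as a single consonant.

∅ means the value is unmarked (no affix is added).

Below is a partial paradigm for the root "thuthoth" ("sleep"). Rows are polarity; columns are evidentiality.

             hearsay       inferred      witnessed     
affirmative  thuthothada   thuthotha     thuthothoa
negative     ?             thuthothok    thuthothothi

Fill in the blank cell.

Attach evidentiality hearsay -ad → thuthothad.
Attach polarity negative -k (after consonant 'd') → thuthothadk.
Nasal assimilation: no change.
Apply epenthesis: thuthothadk → thuthothadok.

thuthothadok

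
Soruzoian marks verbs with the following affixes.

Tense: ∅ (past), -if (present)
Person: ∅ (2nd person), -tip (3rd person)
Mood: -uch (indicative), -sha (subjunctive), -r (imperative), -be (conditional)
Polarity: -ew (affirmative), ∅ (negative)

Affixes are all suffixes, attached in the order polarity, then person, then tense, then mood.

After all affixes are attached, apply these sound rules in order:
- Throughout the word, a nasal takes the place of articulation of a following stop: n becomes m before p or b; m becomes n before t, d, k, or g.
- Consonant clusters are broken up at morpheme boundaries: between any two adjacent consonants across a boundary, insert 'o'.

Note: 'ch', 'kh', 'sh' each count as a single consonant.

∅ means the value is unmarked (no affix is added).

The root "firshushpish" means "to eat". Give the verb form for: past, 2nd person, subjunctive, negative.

firshushpishosha

polarity = negative: zero marking, form stays firshushpish.
person = 2nd person: zero marking, form stays firshushpish.
tense = past: zero marking, form stays firshushpish.
Attach mood subjunctive -sha → firshushpishsha.
Nasal assimilation: no change.
Apply epenthesis: firshushpishsha → firshushpishosha.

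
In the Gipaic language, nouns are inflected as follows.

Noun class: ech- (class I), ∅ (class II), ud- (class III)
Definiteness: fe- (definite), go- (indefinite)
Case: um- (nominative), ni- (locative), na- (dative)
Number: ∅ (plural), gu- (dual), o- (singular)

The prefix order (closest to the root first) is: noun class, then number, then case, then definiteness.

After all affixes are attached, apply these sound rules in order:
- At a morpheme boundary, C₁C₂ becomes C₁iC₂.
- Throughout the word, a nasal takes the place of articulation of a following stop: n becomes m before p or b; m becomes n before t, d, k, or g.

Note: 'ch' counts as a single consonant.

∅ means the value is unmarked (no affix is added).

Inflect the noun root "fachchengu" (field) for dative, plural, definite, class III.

fenaudifachchengu

Attach noun class class III ud- → udfachchengu.
number = plural: zero marking, form stays udfachchengu.
Attach case dative na- → naudfachchengu.
Attach definiteness definite fe- → fenaudfachchengu.
Apply epenthesis: fenaudfachchengu → fenaudifachchengu.
Nasal assimilation: no change.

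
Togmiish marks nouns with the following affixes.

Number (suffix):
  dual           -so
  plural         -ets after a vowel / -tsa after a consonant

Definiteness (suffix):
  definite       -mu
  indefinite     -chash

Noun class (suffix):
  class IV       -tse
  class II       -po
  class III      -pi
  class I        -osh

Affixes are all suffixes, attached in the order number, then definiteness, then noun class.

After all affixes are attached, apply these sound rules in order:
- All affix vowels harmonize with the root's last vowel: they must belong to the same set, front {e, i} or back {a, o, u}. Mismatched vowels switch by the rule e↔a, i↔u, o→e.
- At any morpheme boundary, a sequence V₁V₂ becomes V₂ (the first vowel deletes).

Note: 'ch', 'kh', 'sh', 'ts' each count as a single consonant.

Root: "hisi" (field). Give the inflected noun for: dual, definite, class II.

hisisemipe

Attach number dual -so → hisiso.
Attach definiteness definite -mu → hisisomu.
Attach noun class class II -po → hisisomupo.
Apply vowel harmony: hisisomupo → hisisemipe.
Vowel deletion: no change.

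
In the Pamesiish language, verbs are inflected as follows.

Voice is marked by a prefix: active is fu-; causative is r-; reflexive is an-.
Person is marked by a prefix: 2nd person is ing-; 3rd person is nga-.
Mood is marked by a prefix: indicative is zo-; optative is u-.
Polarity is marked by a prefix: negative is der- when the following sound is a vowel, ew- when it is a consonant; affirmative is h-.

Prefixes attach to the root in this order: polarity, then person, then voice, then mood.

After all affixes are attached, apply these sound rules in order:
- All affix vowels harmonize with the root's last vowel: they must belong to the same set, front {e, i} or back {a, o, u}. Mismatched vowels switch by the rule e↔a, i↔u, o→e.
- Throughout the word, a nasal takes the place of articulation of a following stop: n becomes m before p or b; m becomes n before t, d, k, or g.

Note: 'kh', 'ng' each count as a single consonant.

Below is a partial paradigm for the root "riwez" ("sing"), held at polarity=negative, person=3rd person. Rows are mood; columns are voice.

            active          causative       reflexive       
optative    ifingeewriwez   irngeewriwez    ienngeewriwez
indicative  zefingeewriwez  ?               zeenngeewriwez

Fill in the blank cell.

Attach polarity negative ew- (before consonant 'r') → ewriwez.
Attach person 3rd person nga- → ngaewriwez.
Attach voice causative r- → rngaewriwez.
Attach mood indicative zo- → zorngaewriwez.
Apply vowel harmony: zorngaewriwez → zerngeewriwez.
Nasal assimilation: no change.

zerngeewriwez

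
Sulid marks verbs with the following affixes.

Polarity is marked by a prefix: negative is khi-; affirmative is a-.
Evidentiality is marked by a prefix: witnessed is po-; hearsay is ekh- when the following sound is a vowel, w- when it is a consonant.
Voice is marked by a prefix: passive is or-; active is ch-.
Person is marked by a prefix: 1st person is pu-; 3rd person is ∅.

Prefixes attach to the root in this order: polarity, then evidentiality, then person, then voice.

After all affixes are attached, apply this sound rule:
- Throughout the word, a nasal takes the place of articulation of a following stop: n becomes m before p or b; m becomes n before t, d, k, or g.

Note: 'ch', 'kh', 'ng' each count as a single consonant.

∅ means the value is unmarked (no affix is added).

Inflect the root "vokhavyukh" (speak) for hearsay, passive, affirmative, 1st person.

orpuekhavokhavyukh

Attach polarity affirmative a- → avokhavyukh.
Attach evidentiality hearsay ekh- (before vowel 'a') → ekhavokhavyukh.
Attach person 1st person pu- → puekhavokhavyukh.
Attach voice passive or- → orpuekhavokhavyukh.
Nasal assimilation: no change.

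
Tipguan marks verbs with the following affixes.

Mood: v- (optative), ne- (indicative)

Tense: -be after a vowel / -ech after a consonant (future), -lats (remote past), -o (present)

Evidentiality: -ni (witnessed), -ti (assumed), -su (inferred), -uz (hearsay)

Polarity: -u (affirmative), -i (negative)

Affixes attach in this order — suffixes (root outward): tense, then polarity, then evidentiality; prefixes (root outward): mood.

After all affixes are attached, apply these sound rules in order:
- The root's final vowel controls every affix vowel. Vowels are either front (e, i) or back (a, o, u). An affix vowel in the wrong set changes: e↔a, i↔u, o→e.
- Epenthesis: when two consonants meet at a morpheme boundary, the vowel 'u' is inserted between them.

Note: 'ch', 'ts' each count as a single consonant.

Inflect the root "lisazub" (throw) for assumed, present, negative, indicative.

nalisazuboutu

Attach tense present -o → lisazubo.
Attach polarity negative -i → lisazuboi.
Attach evidentiality assumed -ti → lisazuboiti.
Attach mood indicative ne- → nelisazuboiti.
Apply vowel harmony: nelisazuboiti → nalisazuboutu.
Epenthesis: no change.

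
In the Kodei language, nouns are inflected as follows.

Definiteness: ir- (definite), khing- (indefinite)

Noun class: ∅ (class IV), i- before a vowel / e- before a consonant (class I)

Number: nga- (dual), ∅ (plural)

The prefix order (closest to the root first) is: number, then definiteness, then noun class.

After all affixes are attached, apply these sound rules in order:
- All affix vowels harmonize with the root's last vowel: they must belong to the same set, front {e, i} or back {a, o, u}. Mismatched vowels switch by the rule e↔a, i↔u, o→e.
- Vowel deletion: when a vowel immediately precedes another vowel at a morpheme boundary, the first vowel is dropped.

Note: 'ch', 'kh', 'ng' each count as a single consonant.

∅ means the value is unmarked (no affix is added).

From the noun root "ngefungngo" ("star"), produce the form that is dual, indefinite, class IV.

khungngangefungngo

Attach number dual nga- → ngangefungngo.
Attach definiteness indefinite khing- → khingngangefungngo.
noun class = class IV: zero marking, form stays khingngangefungngo.
Apply vowel harmony: khingngangefungngo → khungngangefungngo.
Vowel deletion: no change.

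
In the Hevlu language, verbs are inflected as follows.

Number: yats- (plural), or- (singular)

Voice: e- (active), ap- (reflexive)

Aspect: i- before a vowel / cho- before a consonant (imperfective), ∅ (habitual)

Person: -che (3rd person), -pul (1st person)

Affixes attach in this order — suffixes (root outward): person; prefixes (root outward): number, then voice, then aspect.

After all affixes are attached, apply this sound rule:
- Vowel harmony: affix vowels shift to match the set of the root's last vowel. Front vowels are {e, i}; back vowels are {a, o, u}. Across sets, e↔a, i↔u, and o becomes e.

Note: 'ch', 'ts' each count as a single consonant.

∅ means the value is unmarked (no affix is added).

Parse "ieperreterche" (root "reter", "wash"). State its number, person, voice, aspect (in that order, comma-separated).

singular, 3rd person, reflexive, imperfective

Segment: i-ap-or-reter-che.
number: or- → singular.
person: -che → 3rd person.
voice: ap- → reflexive.
aspect: i/cho- → imperfective.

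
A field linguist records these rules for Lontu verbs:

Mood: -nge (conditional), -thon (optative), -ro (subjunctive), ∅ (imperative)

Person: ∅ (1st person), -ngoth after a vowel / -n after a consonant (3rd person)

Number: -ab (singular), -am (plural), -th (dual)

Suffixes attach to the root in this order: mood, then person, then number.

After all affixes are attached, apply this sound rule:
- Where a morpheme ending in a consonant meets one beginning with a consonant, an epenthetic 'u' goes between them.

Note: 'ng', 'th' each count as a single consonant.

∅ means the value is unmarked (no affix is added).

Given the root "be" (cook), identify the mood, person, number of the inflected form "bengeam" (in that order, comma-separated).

Segment: be-nge-am.
mood: -nge → conditional.
person: ∅ → 1st person.
number: -am → plural.

conditional, 1st person, plural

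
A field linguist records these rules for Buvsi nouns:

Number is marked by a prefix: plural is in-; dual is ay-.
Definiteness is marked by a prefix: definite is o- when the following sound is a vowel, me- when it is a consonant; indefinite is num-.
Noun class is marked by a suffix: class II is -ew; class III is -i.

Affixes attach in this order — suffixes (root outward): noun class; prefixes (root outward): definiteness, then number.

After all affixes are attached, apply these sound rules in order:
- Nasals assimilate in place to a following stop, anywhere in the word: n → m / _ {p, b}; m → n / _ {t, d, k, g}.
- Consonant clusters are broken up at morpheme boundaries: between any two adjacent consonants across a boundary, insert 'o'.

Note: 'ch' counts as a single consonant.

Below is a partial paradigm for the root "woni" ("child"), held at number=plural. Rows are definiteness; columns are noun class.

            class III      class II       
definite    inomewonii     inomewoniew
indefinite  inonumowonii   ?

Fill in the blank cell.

Attach noun class class II -ew → woniew.
Attach definiteness indefinite num- → numwoniew.
Attach number plural in- → innumwoniew.
Nasal assimilation: no change.
Apply epenthesis: innumwoniew → inonumowoniew.

inonumowoniew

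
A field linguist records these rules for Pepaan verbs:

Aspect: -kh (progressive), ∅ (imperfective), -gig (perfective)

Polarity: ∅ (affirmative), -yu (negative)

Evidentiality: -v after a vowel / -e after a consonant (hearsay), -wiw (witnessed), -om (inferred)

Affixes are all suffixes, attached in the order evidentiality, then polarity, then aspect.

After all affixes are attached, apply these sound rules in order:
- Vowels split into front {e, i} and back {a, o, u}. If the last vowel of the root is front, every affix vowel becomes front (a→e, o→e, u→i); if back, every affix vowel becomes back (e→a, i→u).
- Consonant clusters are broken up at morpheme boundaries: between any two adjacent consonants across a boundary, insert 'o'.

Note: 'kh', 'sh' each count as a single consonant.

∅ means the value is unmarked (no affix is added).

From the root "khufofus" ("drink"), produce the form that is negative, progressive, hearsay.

Attach evidentiality hearsay -e (after consonant 's') → khufofuse.
Attach polarity negative -yu → khufofuseyu.
Attach aspect progressive -kh → khufofuseyukh.
Apply vowel harmony: khufofuseyukh → khufofusayukh.
Epenthesis: no change.

khufofusayukh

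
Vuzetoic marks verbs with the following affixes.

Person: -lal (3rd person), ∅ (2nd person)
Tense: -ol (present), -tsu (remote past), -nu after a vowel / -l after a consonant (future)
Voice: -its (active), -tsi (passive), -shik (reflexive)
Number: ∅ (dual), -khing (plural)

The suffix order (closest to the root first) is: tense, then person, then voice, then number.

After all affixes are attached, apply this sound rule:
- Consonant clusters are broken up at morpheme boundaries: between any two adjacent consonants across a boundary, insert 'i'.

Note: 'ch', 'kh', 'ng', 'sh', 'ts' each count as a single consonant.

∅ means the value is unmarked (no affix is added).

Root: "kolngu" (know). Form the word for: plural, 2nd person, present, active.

Attach tense present -ol → kolnguol.
person = 2nd person: zero marking, form stays kolnguol.
Attach voice active -its → kolnguolits.
Attach number plural -khing → kolnguolitskhing.
Apply epenthesis: kolnguolitskhing → kolnguolitsikhing.

kolnguolitsikhing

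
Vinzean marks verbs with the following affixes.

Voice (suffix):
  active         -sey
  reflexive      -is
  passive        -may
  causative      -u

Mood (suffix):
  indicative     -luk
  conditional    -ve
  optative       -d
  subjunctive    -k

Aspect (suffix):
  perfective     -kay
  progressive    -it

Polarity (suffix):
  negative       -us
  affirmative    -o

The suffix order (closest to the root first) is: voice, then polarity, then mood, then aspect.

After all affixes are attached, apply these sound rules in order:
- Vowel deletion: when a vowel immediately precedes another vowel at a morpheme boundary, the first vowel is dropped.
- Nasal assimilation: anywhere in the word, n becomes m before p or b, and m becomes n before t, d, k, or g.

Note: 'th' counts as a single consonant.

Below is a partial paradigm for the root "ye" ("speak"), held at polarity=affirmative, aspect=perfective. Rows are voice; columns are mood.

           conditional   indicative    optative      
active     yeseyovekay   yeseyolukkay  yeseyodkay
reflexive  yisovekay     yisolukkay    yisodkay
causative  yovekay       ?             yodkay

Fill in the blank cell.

Attach voice causative -u → yeu.
Attach polarity affirmative -o → yeuo.
Attach mood indicative -luk → yeuoluk.
Attach aspect perfective -kay → yeuolukkay.
Apply vowel deletion: yeuolukkay → yolukkay.
Nasal assimilation: no change.

yolukkay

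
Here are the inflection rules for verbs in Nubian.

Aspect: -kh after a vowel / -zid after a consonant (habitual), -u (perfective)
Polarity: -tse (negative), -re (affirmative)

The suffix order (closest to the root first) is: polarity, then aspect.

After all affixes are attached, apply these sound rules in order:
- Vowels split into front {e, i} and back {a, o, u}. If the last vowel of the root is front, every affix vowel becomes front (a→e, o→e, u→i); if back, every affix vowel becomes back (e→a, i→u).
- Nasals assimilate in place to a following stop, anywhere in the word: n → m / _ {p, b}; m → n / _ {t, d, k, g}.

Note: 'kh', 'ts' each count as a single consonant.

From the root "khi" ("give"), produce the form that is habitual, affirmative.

khirekh

Attach polarity affirmative -re → khire.
Attach aspect habitual -kh (after vowel 'e') → khirekh.
Vowel harmony: no change.
Nasal assimilation: no change.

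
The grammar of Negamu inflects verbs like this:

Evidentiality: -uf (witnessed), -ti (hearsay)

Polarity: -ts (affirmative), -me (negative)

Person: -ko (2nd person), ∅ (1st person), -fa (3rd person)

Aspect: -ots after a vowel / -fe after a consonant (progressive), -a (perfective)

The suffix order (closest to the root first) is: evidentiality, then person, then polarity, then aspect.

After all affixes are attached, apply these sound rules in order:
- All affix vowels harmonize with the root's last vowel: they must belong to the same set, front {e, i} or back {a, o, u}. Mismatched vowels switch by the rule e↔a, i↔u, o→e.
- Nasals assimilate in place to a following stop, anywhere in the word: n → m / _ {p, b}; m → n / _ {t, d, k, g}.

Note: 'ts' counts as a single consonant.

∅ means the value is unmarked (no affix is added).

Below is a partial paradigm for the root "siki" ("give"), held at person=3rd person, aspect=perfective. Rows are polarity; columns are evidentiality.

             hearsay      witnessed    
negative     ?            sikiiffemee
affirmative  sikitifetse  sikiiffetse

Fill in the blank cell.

sikitifemee

Attach evidentiality hearsay -ti → sikiti.
Attach person 3rd person -fa → sikitifa.
Attach polarity negative -me → sikitifame.
Attach aspect perfective -a → sikitifamea.
Apply vowel harmony: sikitifamea → sikitifemee.
Nasal assimilation: no change.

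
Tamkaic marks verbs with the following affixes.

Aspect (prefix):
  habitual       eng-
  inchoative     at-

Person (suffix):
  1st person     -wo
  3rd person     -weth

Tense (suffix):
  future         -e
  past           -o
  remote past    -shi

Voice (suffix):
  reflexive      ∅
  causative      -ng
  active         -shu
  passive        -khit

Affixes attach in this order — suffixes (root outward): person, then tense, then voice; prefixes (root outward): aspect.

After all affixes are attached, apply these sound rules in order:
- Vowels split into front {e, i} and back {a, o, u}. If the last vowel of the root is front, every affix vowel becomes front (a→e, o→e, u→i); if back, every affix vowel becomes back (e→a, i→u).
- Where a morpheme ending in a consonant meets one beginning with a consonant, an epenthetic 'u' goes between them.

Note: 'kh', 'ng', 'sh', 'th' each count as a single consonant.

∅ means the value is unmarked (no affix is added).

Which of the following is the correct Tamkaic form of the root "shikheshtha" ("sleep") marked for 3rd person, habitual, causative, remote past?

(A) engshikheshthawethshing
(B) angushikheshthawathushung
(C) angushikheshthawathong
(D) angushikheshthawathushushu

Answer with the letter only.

B

Attach person 3rd person -weth → shikheshthaweth.
Attach aspect habitual eng- → engshikheshthaweth.
Attach tense remote past -shi → engshikheshthawethshi.
Attach voice causative -ng → engshikheshthawethshing.
Apply vowel harmony: engshikheshthawethshing → angshikheshthawathshung.
Apply epenthesis: angshikheshthawathshung → angushikheshthawathushung.
So the correct form is angushikheshthawathushung, option (B).
(A) engshikheshthawethshing is wrong: it fails to apply the sound rule(s).
(D) angushikheshthawathushushu is wrong: it uses active instead of causative for voice.
(C) angushikheshthawathong is wrong: it uses past instead of remote past for tense.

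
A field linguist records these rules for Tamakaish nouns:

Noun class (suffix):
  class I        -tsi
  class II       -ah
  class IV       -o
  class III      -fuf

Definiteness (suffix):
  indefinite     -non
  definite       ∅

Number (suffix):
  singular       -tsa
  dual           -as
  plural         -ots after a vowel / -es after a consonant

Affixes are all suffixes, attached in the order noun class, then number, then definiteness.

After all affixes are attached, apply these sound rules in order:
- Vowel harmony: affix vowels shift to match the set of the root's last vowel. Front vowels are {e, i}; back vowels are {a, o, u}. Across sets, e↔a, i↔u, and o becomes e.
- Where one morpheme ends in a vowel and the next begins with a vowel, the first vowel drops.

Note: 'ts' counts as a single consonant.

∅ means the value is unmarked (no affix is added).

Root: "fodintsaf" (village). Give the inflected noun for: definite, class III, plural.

Attach noun class class III -fuf → fodintsaffuf.
Attach number plural -es (after consonant 'f') → fodintsaffufes.
definiteness = definite: zero marking, form stays fodintsaffufes.
Apply vowel harmony: fodintsaffufes → fodintsaffufas.
Vowel deletion: no change.

fodintsaffufas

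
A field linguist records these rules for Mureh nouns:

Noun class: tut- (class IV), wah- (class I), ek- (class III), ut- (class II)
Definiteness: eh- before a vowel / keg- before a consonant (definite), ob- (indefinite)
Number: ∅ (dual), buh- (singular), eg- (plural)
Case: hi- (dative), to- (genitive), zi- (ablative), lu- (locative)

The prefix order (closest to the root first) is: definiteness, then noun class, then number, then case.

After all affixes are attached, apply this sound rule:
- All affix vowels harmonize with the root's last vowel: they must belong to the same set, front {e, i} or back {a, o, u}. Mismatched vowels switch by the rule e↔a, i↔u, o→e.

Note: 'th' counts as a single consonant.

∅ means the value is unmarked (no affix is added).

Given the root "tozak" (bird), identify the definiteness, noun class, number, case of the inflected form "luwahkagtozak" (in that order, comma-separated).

definite, class I, dual, locative

Segment: lu-wah-keg-tozak.
definiteness: eh/keg- → definite.
noun class: wah- → class I.
number: ∅ → dual.
case: lu- → locative.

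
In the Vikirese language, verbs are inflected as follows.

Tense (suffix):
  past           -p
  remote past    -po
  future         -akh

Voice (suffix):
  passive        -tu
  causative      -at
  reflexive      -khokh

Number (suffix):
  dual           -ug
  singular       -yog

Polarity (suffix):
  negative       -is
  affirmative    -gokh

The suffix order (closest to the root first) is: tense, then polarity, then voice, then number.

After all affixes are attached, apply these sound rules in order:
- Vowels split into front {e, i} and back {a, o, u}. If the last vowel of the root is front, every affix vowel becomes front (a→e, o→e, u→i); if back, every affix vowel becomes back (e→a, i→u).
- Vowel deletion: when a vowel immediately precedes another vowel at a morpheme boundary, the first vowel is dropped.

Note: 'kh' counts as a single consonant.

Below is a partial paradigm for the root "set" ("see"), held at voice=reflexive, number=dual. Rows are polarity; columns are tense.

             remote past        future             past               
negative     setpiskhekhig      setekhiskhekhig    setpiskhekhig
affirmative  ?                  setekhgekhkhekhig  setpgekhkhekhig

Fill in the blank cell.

Attach tense remote past -po → setpo.
Attach polarity affirmative -gokh → setpogokh.
Attach voice reflexive -khokh → setpogokhkhokh.
Attach number dual -ug → setpogokhkhokhug.
Apply vowel harmony: setpogokhkhokhug → setpegekhkhekhig.
Vowel deletion: no change.

setpegekhkhekhig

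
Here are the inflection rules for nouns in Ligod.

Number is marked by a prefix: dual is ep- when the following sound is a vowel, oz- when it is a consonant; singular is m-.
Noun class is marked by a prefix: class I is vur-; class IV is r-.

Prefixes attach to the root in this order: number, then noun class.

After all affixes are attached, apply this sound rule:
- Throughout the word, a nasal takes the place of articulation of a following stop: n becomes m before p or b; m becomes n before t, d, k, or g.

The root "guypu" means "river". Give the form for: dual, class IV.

Attach number dual oz- (before consonant 'g') → ozguypu.
Attach noun class class IV r- → rozguypu.
Nasal assimilation: no change.

rozguypu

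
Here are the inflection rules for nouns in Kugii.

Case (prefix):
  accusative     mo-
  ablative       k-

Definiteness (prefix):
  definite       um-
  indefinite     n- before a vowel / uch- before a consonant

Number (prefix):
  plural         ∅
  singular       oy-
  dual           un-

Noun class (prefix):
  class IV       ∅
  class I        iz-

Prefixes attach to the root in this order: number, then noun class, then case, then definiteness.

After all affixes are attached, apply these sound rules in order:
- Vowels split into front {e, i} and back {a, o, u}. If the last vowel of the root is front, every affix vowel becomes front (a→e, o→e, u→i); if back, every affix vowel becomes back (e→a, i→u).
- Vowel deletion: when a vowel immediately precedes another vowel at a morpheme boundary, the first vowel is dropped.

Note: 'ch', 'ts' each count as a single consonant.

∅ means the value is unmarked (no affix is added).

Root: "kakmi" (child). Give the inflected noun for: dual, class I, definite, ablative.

imkizinkakmi

Attach number dual un- → unkakmi.
Attach noun class class I iz- → izunkakmi.
Attach case ablative k- → kizunkakmi.
Attach definiteness definite um- → umkizunkakmi.
Apply vowel harmony: umkizunkakmi → imkizinkakmi.
Vowel deletion: no change.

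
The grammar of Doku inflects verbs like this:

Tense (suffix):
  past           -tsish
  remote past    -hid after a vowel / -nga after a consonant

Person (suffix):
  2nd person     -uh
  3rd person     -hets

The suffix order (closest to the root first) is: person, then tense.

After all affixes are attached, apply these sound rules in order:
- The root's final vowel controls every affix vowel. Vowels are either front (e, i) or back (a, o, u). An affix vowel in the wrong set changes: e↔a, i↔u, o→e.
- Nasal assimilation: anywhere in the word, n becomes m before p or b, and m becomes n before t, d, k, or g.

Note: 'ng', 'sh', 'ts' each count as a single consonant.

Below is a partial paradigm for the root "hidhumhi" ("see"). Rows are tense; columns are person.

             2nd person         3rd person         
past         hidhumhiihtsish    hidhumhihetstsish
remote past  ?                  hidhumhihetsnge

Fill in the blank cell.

hidhumhiihnge

Attach person 2nd person -uh → hidhumhiuh.
Attach tense remote past -nga (after consonant 'h') → hidhumhiuhnga.
Apply vowel harmony: hidhumhiuhnga → hidhumhiihnge.
Nasal assimilation: no change.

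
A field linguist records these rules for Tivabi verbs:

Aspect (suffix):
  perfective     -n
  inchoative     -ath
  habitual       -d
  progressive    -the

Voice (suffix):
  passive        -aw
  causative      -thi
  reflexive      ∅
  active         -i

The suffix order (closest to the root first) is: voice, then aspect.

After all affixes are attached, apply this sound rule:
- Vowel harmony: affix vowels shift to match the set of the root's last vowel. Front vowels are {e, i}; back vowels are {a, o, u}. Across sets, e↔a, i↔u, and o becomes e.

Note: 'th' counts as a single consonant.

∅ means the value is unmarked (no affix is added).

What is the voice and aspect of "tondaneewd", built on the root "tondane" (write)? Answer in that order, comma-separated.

Segment: tondane-aw-d.
voice: -aw → passive.
aspect: -d → habitual.

passive, habitual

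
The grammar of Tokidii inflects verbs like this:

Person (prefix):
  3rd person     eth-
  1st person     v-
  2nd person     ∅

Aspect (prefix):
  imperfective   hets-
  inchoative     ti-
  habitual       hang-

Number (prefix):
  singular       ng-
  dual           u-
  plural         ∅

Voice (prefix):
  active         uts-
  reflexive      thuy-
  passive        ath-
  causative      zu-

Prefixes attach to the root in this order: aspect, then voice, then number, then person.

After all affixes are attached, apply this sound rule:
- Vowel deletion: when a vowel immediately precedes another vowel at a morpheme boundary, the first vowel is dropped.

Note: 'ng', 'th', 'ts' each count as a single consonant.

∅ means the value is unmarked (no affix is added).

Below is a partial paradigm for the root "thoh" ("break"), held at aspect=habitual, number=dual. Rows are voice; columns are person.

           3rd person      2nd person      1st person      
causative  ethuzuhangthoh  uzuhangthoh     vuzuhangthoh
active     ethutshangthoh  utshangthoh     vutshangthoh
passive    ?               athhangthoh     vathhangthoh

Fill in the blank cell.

ethathhangthoh

Attach aspect habitual hang- → hangthoh.
Attach voice passive ath- → athhangthoh.
Attach number dual u- → uathhangthoh.
Attach person 3rd person eth- → ethuathhangthoh.
Apply vowel deletion: ethuathhangthoh → ethathhangthoh.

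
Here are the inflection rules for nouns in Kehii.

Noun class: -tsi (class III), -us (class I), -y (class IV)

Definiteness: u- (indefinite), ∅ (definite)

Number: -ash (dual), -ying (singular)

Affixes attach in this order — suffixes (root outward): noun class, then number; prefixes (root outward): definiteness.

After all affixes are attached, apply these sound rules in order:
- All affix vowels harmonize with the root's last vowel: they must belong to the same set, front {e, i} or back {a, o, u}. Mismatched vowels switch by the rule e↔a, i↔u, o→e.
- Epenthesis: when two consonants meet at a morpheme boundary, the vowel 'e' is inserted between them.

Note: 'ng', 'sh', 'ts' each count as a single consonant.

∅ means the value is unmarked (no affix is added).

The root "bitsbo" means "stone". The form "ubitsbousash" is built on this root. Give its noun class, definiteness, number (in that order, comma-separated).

class I, indefinite, dual

Segment: u-bitsbo-us-ash.
noun class: -us → class I.
definiteness: u- → indefinite.
number: -ash → dual.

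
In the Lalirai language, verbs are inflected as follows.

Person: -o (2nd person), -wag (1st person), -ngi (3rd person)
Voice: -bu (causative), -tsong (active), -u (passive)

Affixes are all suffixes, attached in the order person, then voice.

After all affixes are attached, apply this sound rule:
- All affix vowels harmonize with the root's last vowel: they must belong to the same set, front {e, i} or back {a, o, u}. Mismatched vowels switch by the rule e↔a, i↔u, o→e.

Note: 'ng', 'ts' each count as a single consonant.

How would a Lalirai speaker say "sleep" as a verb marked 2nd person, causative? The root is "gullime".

gullimeebi

Attach person 2nd person -o → gullimeo.
Attach voice causative -bu → gullimeobu.
Apply vowel harmony: gullimeobu → gullimeebi.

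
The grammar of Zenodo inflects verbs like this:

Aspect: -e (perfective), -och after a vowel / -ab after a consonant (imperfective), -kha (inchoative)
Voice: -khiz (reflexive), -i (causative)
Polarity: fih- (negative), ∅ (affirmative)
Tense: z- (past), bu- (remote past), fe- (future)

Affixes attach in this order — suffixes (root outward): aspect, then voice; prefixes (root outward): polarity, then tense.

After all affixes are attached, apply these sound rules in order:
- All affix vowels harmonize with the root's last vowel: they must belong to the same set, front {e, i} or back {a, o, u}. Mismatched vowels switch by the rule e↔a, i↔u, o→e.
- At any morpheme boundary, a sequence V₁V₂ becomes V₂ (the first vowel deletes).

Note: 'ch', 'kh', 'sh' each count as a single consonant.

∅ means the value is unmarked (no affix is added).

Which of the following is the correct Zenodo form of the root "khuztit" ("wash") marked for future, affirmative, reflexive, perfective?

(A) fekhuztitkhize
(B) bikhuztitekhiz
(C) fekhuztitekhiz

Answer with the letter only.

Attach aspect perfective -e → khuztite.
Attach voice reflexive -khiz → khuztitekhiz.
polarity = affirmative: zero marking, form stays khuztitekhiz.
Attach tense future fe- → fekhuztitekhiz.
Vowel harmony: no change.
Vowel deletion: no change.
So the correct form is fekhuztitekhiz, option (C).
(B) bikhuztitekhiz is wrong: it uses remote past instead of future for tense.
(A) fekhuztitkhize is wrong: it has the affixes in the wrong order.

C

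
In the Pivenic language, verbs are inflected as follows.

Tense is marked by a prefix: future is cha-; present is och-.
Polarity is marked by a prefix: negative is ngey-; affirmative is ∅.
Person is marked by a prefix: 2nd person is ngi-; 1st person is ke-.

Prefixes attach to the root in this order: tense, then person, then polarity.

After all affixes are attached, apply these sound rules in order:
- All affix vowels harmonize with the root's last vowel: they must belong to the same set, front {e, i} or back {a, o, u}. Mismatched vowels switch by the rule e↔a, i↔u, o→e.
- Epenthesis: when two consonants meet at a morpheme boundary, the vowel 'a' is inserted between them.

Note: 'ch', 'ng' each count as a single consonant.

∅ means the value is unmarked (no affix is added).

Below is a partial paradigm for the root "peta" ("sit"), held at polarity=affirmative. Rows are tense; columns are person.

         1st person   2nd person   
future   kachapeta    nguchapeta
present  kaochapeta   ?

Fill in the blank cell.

Attach tense present och- → ochpeta.
Attach person 2nd person ngi- → ngiochpeta.
polarity = affirmative: zero marking, form stays ngiochpeta.
Apply vowel harmony: ngiochpeta → nguochpeta.
Apply epenthesis: nguochpeta → nguochapeta.

nguochapeta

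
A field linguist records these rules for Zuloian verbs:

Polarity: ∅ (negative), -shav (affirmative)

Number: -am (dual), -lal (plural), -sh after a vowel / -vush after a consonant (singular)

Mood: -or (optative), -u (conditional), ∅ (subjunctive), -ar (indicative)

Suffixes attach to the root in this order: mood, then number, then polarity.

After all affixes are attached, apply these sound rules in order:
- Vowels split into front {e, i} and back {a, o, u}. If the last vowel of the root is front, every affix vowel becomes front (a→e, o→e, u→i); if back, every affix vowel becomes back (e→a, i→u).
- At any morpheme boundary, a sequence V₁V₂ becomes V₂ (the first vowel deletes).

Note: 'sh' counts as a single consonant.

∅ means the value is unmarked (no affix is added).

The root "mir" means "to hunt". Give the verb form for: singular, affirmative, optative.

mirervishshev

Attach mood optative -or → miror.
Attach number singular -vush (after consonant 'r') → mirorvush.
Attach polarity affirmative -shav → mirorvushshav.
Apply vowel harmony: mirorvushshav → mirervishshev.
Vowel deletion: no change.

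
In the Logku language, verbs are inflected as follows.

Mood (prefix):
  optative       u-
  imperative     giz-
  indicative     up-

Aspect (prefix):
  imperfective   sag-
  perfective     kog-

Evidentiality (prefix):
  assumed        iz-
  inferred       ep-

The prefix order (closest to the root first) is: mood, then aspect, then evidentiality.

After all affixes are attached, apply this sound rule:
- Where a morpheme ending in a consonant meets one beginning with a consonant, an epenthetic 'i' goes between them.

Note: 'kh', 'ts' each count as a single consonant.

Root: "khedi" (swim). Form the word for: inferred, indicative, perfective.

Attach mood indicative up- → upkhedi.
Attach aspect perfective kog- → kogupkhedi.
Attach evidentiality inferred ep- → epkogupkhedi.
Apply epenthesis: epkogupkhedi → epikogupikhedi.

epikogupikhedi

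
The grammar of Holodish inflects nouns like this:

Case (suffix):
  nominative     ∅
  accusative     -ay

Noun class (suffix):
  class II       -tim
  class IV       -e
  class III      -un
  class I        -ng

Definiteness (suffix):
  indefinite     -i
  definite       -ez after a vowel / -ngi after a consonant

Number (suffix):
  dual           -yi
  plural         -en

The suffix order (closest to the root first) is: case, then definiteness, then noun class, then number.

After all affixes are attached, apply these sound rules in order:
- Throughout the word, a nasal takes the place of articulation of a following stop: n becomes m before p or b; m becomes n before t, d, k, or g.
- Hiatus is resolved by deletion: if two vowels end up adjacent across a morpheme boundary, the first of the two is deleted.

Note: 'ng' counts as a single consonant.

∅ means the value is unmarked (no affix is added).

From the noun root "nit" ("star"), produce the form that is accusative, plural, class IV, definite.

Attach case accusative -ay → nitay.
Attach definiteness definite -ngi (after consonant 'y') → nitayngi.
Attach noun class class IV -e → nitayngie.
Attach number plural -en → nitayngieen.
Nasal assimilation: no change.
Apply vowel deletion: nitayngieen → nitayngen.

nitayngen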